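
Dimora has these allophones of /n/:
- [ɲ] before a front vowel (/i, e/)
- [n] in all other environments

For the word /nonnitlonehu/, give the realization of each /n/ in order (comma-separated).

Occurrence 1 (position 1): no conditioning environment matches → elsewhere allophone [n].
Occurrence 2 (position 3): no conditioning environment matches → elsewhere allophone [n].
Occurrence 3 (position 4): before a front vowel (/i, e/) → [ɲ].
Occurrence 4 (position 9): before a front vowel (/i, e/) → [ɲ].

[n], [n], [ɲ], [ɲ]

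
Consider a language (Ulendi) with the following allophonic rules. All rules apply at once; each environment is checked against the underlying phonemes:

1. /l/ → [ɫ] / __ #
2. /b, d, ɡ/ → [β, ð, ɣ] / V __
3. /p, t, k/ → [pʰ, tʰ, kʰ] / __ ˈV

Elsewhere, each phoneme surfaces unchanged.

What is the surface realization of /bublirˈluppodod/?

[buβlirˈluppoðoð]

/b/ (word-initial) fails the environment for rule 2, so it stays [b].
/u/ (between /b/ and /b/) is unaffected → [u].
/b/ (between /u/ and /l/) occurs immediately after a vowel → [β] by rule 2.
/l/ (between /b/ and /i/) is in the target of rule 1 but the environment (word-finally) is not met → [l].
/i/ (between /l/ and /r/): no rule targets it → [i].
/r/ — not in any rule's target class → [r].
/l/ (between /r/ and /u/) fails the environment for rule 1, so it stays [l].
/u/ stays [u].
/p/ (between /u/ and /p/) is in the target of rule 3 but the environment (immediately before a stressed vowel) is not met → [p].
/p/ (between /p/ and /o/): rule 3 targets it, but not immediately before a stressed vowel → unchanged [p].
/o/ — not in any rule's target class → [o].
/d/ (between /o/ and /o/): immediately after a vowel, so rule 2 applies → [ð].
/o/ (between /d/ and /d/): no rule targets it → [o].
/d/ meets the environment for rule 2 (immediately after a vowel) → [ð].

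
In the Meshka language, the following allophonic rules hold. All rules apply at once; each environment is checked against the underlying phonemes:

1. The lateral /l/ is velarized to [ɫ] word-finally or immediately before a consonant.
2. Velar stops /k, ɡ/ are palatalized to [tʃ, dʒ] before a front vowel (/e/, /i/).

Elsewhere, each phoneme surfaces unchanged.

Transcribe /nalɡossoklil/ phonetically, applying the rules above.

[naɫɡossokliɫ]

/n/ (word-initial): no rule targets it → [n].
/a/ (between /n/ and /l/) is unaffected → [a].
/l/ (between /a/ and /ɡ/) occurs word-finally or immediately before a consonant → [ɫ] by rule 1.
/ɡ/ (between /l/ and /o/): rule 2 targets it, but not before a front vowel → unchanged [ɡ].
/o/ (between /ɡ/ and /s/) is unaffected → [o].
/s/ — not in any rule's target class → [s].
/s/ (between /s/ and /o/): no rule targets it → [s].
/o/ (between /s/ and /k/) is unaffected → [o].
/k/ (between /o/ and /l/) fails the environment for rule 2, so it stays [k].
/l/ (between /k/ and /i/) is in the target of rule 1 but the environment (word-finally or immediately before a consonant) is not met → [l].
/i/ (between /l/ and /l/) is unaffected → [i].
/l/ (word-final): word-finally or immediately before a consonant, so rule 1 applies → [ɫ].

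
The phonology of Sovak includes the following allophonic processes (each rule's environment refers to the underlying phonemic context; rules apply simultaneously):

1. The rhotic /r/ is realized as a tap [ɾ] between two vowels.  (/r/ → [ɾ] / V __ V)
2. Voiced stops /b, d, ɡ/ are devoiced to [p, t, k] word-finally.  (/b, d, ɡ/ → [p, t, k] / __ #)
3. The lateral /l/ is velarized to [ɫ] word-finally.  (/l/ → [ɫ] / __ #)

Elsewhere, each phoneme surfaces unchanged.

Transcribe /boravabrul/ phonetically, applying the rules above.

[boɾavabruɫ]

/b/ (word-initial) is in the target of rule 2 but the environment (word-finally) is not met → [b].
/r/ (between /o/ and /a/): between two vowels, so rule 1 applies → [ɾ].
/b/ (between /a/ and /r/) fails the environment for rule 2, so it stays [b].
/r/ (between /b/ and /u/): rule 1 targets it, but not between two vowels → unchanged [r].
/l/ meets the environment for rule 3 (word-finally) → [ɫ].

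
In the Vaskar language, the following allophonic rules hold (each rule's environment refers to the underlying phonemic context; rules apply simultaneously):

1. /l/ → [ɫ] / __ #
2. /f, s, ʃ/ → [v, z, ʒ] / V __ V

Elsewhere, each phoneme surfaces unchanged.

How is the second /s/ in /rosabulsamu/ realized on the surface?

/s/ (between /l/ and /a/) fails the environment for rule 2, so it stays [s].

[s]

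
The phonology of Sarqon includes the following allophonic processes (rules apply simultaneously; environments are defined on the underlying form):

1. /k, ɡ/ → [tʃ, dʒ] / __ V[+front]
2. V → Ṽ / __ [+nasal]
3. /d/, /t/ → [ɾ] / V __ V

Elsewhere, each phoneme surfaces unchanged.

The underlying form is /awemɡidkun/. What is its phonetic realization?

/a/ (word-initial) is in the target of rule 2 but the environment (before a nasal consonant) is not met → [a].
/e/ (between /w/ and /m/): before a nasal consonant, so rule 2 applies → [ẽ].
Rule 1 applies to /ɡ/ (between /m/ and /i/: before a front vowel) → [dʒ].
/i/ (between /ɡ/ and /d/) is in the target of rule 2 but the environment (before a nasal consonant) is not met → [i].
/d/ (between /i/ and /k/) is in the target of rule 3 but the environment (between two vowels) is not met → [d].
/k/ (between /d/ and /u/) fails the environment for rule 1, so it stays [k].
Rule 2 applies to /u/ (between /k/ and /n/: before a nasal consonant) → [ũ].

[awẽmdʒidkũn]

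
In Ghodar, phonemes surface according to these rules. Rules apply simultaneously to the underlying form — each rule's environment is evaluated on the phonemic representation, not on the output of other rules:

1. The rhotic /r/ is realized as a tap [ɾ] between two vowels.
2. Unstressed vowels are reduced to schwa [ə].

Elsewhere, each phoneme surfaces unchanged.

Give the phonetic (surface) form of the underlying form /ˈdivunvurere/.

[ˈdivənvəɾəɾə]

/d/ (word-initial) is unaffected → [d].
/i/ — between /d/ and /v/; rule 2 does not apply here → [i].
/v/ (between /i/ and /u/) is unaffected → [v].
/u/ (between /v/ and /n/) occurs in an unstressed syllable → [ə] by rule 2.
/n/ (between /u/ and /v/) is unaffected → [n].
/v/ stays [v].
/u/ meets the environment for rule 2 (in an unstressed syllable) → [ə].
/r/ (between /u/ and /e/): between two vowels, so rule 1 applies → [ɾ].
/e/ (between /r/ and /r/): in an unstressed syllable, so rule 2 applies → [ə].
Rule 1 applies to /r/ (between /e/ and /e/: between two vowels) → [ɾ].
/e/ (word-final) occurs in an unstressed syllable → [ə] by rule 2.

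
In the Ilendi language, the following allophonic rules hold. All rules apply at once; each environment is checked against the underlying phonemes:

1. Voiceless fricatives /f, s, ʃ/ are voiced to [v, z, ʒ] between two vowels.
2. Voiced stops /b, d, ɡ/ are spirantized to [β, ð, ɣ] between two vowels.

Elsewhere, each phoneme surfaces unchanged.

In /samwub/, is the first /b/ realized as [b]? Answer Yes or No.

/b/ (word-final): rule 2 targets it, but not between two vowels → unchanged [b].
The actual realization is [b], which matches [b].

Yes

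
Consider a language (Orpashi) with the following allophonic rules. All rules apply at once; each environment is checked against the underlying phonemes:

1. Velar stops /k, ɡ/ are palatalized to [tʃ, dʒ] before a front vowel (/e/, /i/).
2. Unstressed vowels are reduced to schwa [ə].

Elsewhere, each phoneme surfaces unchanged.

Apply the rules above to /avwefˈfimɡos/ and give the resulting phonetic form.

/a/ — word-initial, in an unstressed syllable — surfaces as [ə] (rule 2).
/v/ stays [v].
/w/ (between /v/ and /e/): no rule targets it → [w].
/e/ (between /w/ and /f/): in an unstressed syllable, so rule 2 applies → [ə].
/f/ (between /e/ and /f/): no rule targets it → [f].
/f/ (between /f/ and /i/) is unaffected → [f].
/i/ — between /f/ and /m/; rule 2 does not apply here → [i].
/m/ stays [m].
/ɡ/ (between /m/ and /o/) is in the target of rule 1 but the environment (before a front vowel) is not met → [ɡ].
/o/ (between /ɡ/ and /s/): in an unstressed syllable, so rule 2 applies → [ə].
/s/ — not in any rule's target class → [s].

[əvwəfˈfimɡəs]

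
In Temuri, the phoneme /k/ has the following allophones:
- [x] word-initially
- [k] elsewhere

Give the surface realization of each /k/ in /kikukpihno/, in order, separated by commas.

[x], [k], [k]

Occurrence 1 (position 1): word-initially → [x].
Occurrence 2 (position 3): no conditioning environment matches → elsewhere allophone [k].
Occurrence 3 (position 5): no conditioning environment matches → elsewhere allophone [k].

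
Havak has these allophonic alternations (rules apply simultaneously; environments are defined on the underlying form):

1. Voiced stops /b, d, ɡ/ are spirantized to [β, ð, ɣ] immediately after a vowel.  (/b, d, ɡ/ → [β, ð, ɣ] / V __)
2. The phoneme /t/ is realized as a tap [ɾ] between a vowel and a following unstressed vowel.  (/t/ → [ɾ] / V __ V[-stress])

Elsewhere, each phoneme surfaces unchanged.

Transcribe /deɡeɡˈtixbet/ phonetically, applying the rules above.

/d/ (word-initial) is in the target of rule 1 but the environment (immediately after a vowel) is not met → [d].
/ɡ/ meets the environment for rule 1 (immediately after a vowel) → [ɣ].
/ɡ/ (between /e/ and /t/): immediately after a vowel, so rule 1 applies → [ɣ].
/t/ (between /ɡ/ and /i/): rule 2 targets it, but not between a vowel and a following unstressed vowel → unchanged [t].
/b/ (between /x/ and /e/): rule 1 targets it, but not immediately after a vowel → unchanged [b].
/t/ — word-final; rule 2 does not apply here → [t].

[deɣeɣˈtixbet]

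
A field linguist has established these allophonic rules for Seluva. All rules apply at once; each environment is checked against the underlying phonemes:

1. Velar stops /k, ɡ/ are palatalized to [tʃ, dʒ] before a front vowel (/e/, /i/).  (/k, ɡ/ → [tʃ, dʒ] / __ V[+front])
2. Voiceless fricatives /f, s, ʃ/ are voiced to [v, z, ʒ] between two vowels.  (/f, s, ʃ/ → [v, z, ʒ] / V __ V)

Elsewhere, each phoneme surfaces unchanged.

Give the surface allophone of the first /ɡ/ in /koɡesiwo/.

[dʒ]

/ɡ/ (between /o/ and /e/) occurs before a front vowel → [dʒ] by rule 1.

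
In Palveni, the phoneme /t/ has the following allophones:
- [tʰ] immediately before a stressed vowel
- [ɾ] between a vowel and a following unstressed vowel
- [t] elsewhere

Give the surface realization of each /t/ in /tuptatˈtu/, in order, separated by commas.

[t], [t], [t], [tʰ]

Occurrence 1 (position 1): no conditioning environment matches → elsewhere allophone [t].
Occurrence 2 (position 4): no conditioning environment matches → elsewhere allophone [t].
Occurrence 3 (position 6): no conditioning environment matches → elsewhere allophone [t].
Occurrence 4 (position 7): immediately before a stressed vowel → [tʰ].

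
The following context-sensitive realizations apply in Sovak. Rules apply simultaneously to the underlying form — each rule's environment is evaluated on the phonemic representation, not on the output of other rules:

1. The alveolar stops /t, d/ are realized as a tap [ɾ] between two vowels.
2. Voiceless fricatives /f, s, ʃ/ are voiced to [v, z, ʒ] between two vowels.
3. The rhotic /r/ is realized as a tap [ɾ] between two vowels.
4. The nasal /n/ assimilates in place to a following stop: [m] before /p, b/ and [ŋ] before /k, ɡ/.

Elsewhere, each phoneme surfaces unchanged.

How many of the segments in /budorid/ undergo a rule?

Segments that undergo a rule: /d/ → [ɾ] (rule 1); /r/ → [ɾ] (rule 3).
All other segments surface unchanged.

2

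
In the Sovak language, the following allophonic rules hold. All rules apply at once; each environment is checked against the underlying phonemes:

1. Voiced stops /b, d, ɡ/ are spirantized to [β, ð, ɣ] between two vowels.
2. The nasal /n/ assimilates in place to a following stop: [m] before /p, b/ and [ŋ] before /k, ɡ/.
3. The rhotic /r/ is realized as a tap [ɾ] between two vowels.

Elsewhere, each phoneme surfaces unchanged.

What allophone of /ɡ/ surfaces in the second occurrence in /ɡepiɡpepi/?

[ɡ]

/ɡ/ (between /i/ and /p/) is in the target of rule 1 but the environment (between two vowels) is not met → [ɡ].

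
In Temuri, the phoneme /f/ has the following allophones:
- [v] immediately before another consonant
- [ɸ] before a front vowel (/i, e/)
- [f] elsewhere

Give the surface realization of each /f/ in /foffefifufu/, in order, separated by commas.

Occurrence 1 (position 1): no conditioning environment matches → elsewhere allophone [f].
Occurrence 2 (position 3): immediately before another consonant → [v].
Occurrence 3 (position 4): before a front vowel (/i, e/) → [ɸ].
Occurrence 4 (position 6): before a front vowel (/i, e/) → [ɸ].
Occurrence 5 (position 8): no conditioning environment matches → elsewhere allophone [f].
Occurrence 6 (position 10): no conditioning environment matches → elsewhere allophone [f].

[f], [v], [ɸ], [ɸ], [f], [f]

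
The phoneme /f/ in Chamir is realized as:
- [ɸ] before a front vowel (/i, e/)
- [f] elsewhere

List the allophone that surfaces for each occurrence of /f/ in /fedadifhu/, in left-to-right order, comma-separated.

Occurrence 1 (position 1): before a front vowel (/i, e/) → [ɸ].
Occurrence 2 (position 7): no conditioning environment matches → elsewhere allophone [f].

[ɸ], [f]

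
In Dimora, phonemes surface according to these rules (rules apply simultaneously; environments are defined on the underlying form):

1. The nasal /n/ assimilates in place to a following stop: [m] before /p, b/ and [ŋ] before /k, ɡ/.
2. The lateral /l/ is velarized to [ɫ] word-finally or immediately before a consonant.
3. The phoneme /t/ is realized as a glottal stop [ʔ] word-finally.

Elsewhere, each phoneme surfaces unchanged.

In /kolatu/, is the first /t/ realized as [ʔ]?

/t/ — between /a/ and /u/; rule 3 does not apply here → [t].
The actual realization is [t], not [ʔ].

No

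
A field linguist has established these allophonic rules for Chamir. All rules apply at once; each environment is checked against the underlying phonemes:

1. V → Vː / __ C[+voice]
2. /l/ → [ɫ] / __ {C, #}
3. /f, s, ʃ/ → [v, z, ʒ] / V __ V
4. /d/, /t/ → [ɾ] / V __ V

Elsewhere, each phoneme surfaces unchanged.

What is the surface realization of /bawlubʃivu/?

[baːwluːbʃiːvu]

/a/ meets the environment for rule 1 (before a voiced consonant) → [aː].
/l/ (between /w/ and /u/) fails the environment for rule 2, so it stays [l].
/u/ (between /l/ and /b/) occurs before a voiced consonant → [uː] by rule 1.
/ʃ/ (between /b/ and /i/): rule 3 targets it, but not between two vowels → unchanged [ʃ].
/i/ (between /ʃ/ and /v/): before a voiced consonant, so rule 1 applies → [iː].
/u/ (word-final): rule 1 targets it, but not before a voiced consonant → unchanged [u].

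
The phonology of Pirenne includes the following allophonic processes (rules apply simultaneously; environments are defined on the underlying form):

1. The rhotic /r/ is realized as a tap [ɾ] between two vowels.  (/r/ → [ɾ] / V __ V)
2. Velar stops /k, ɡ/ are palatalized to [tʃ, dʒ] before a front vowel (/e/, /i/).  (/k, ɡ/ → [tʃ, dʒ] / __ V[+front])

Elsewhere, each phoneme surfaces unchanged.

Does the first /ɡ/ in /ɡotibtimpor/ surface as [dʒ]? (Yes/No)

No

/ɡ/ — word-initial; rule 2 does not apply here → [ɡ].
The actual realization is [ɡ], not [dʒ].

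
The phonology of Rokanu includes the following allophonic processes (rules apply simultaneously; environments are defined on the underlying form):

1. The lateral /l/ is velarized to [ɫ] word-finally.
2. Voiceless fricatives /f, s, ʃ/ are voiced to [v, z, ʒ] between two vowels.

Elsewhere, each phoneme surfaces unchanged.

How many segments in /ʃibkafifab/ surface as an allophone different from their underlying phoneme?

Segments that undergo a rule: /f/ → [v] (rule 2); /f/ → [v] (rule 2).
All other segments surface unchanged.

2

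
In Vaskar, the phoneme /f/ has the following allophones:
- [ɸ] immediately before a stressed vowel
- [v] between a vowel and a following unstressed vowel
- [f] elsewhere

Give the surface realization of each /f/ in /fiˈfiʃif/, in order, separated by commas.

Occurrence 1 (position 1): no conditioning environment matches → elsewhere allophone [f].
Occurrence 2 (position 3): immediately before a stressed vowel → [ɸ].
Occurrence 3 (position 7): no conditioning environment matches → elsewhere allophone [f].

[f], [ɸ], [f]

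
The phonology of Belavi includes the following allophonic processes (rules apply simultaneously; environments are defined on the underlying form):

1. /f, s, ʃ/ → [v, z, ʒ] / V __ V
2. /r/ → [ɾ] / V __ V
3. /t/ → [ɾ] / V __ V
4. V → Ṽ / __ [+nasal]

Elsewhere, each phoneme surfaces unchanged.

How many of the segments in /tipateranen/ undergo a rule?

Segments that undergo a rule: /t/ → [ɾ] (rule 3); /r/ → [ɾ] (rule 2); /a/ → [ã] (rule 4); /e/ → [ẽ] (rule 4).
All other segments surface unchanged.

4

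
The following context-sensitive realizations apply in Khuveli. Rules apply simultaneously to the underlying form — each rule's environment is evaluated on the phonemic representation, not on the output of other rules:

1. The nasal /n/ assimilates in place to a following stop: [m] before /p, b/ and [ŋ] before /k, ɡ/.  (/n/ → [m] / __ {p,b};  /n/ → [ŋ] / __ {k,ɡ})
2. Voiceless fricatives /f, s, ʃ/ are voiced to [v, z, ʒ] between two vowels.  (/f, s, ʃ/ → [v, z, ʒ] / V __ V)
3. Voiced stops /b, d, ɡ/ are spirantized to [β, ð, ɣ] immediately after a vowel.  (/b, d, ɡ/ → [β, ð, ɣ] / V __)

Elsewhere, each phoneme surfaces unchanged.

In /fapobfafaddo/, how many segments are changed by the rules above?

3

Segments that undergo a rule: /b/ → [β] (rule 3); /f/ → [v] (rule 2); /d/ → [ð] (rule 3).
All other segments surface unchanged.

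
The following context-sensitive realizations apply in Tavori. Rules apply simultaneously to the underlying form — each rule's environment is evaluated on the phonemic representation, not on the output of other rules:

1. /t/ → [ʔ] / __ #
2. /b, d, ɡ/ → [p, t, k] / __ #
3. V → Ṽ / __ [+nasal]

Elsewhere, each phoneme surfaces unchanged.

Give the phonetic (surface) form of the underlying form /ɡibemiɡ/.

[ɡibẽmik]

/ɡ/ (word-initial) is in the target of rule 2 but the environment (word-finally) is not met → [ɡ].
/i/ (between /ɡ/ and /b/) is in the target of rule 3 but the environment (before a nasal consonant) is not met → [i].
/b/ (between /i/ and /e/) fails the environment for rule 2, so it stays [b].
/e/ meets the environment for rule 3 (before a nasal consonant) → [ẽ].
/i/ (between /m/ and /ɡ/) fails the environment for rule 3, so it stays [i].
/ɡ/ meets the environment for rule 2 (word-finally) → [k].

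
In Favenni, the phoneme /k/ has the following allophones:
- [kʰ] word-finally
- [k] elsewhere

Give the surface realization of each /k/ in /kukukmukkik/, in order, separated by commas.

[k], [k], [k], [k], [k], [kʰ]

Occurrence 1 (position 1): no conditioning environment matches → elsewhere allophone [k].
Occurrence 2 (position 3): no conditioning environment matches → elsewhere allophone [k].
Occurrence 3 (position 5): no conditioning environment matches → elsewhere allophone [k].
Occurrence 4 (position 8): no conditioning environment matches → elsewhere allophone [k].
Occurrence 5 (position 9): no conditioning environment matches → elsewhere allophone [k].
Occurrence 6 (position 11): word-finally → [kʰ].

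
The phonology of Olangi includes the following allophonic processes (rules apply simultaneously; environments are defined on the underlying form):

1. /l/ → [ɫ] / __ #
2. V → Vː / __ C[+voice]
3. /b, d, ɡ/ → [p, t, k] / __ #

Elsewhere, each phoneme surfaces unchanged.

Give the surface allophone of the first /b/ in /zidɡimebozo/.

[b]

/b/ (between /e/ and /o/): rule 3 targets it, but not word-finally → unchanged [b].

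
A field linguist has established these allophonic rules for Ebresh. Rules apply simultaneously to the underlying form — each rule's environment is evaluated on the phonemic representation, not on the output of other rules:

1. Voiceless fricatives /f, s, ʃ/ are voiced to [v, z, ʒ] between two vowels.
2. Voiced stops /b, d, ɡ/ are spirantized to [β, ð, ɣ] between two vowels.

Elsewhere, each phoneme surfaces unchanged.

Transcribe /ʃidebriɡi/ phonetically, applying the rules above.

/ʃ/ — word-initial; rule 1 does not apply here → [ʃ].
/d/ meets the environment for rule 2 (between two vowels) → [ð].
/b/ (between /e/ and /r/): rule 2 targets it, but not between two vowels → unchanged [b].
Rule 2 applies to /ɡ/ (between /i/ and /i/: between two vowels) → [ɣ].

[ʃiðebriɣi]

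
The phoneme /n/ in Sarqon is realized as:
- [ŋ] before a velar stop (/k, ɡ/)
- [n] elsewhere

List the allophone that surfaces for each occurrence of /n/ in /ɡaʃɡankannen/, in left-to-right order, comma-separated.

[ŋ], [n], [n], [n]

Occurrence 1 (position 6): before a velar stop → [ŋ].
Occurrence 2 (position 9): no conditioning environment matches → elsewhere allophone [n].
Occurrence 3 (position 10): no conditioning environment matches → elsewhere allophone [n].
Occurrence 4 (position 12): no conditioning environment matches → elsewhere allophone [n].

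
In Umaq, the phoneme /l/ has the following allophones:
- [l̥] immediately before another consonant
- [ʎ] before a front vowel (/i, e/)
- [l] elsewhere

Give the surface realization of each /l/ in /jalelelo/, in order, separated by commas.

Occurrence 1 (position 3): before a front vowel (/i, e/) → [ʎ].
Occurrence 2 (position 5): before a front vowel (/i, e/) → [ʎ].
Occurrence 3 (position 7): no conditioning environment matches → elsewhere allophone [l].

[ʎ], [ʎ], [l]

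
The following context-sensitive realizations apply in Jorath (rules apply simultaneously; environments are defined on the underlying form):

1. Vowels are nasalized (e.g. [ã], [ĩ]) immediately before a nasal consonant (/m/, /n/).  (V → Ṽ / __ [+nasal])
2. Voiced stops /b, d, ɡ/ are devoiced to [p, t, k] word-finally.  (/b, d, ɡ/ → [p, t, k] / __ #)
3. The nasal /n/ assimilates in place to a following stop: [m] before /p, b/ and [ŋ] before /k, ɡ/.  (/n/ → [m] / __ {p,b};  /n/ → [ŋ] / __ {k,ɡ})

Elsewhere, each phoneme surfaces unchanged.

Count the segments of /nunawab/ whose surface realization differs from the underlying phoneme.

Segments that undergo a rule: /u/ → [ũ] (rule 1); /b/ → [p] (rule 2).
All other segments surface unchanged.

2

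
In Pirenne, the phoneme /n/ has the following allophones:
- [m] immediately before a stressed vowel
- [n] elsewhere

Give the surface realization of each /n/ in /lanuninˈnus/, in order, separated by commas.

Occurrence 1 (position 3): no conditioning environment matches → elsewhere allophone [n].
Occurrence 2 (position 5): no conditioning environment matches → elsewhere allophone [n].
Occurrence 3 (position 7): no conditioning environment matches → elsewhere allophone [n].
Occurrence 4 (position 8): immediately before a stressed vowel → [m].

[n], [n], [n], [m]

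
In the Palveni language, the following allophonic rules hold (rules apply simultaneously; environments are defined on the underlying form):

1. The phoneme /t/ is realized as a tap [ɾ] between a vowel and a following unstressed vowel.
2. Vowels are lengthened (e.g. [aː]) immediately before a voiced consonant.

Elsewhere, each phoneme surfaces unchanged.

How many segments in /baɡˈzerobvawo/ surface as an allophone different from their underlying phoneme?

Segments that undergo a rule: /a/ → [aː] (rule 2); /e/ → [eː] (rule 2); /o/ → [oː] (rule 2); /a/ → [aː] (rule 2).
All other segments surface unchanged.

4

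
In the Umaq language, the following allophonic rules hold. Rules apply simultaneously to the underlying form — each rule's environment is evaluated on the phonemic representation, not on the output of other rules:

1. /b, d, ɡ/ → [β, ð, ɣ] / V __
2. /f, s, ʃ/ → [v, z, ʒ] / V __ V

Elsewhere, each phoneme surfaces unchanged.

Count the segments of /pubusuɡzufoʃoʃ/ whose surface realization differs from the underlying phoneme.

Segments that undergo a rule: /b/ → [β] (rule 1); /s/ → [z] (rule 2); /ɡ/ → [ɣ] (rule 1); /f/ → [v] (rule 2); /ʃ/ → [ʒ] (rule 2).
All other segments surface unchanged.

5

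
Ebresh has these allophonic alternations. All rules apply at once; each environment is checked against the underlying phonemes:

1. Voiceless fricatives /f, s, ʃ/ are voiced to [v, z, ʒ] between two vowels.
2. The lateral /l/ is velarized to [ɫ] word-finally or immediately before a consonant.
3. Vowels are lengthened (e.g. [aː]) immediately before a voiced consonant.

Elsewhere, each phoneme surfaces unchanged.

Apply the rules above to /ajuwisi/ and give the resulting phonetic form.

[aːjuːwizi]

Rule 3 applies to /a/ (word-initial: before a voiced consonant) → [aː].
/j/ stays [j].
/u/ meets the environment for rule 3 (before a voiced consonant) → [uː].
/w/ stays [w].
/i/ (between /w/ and /s/) fails the environment for rule 3, so it stays [i].
/s/ (between /i/ and /i/) occurs between two vowels → [z] by rule 1.
/i/ (word-final) fails the environment for rule 3, so it stays [i].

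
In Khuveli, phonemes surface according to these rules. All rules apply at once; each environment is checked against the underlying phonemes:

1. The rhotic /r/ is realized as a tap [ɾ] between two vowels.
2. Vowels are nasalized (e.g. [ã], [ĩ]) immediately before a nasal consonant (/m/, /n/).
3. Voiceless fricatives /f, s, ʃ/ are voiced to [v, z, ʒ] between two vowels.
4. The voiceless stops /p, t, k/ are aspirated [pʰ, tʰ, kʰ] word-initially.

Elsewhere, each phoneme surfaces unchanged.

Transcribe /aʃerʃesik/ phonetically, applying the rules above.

[aʒerʃezik]

/a/ (word-initial) is in the target of rule 2 but the environment (before a nasal consonant) is not met → [a].
/ʃ/ (between /a/ and /e/) occurs between two vowels → [ʒ] by rule 3.
/e/ (between /ʃ/ and /r/) is in the target of rule 2 but the environment (before a nasal consonant) is not met → [e].
/r/ — between /e/ and /ʃ/; rule 1 does not apply here → [r].
/ʃ/ (between /r/ and /e/) is in the target of rule 3 but the environment (between two vowels) is not met → [ʃ].
/e/ (between /ʃ/ and /s/) fails the environment for rule 2, so it stays [e].
/s/ (between /e/ and /i/): between two vowels, so rule 3 applies → [z].
/i/ (between /s/ and /k/) fails the environment for rule 2, so it stays [i].
/k/ (word-final) fails the environment for rule 4, so it stays [k].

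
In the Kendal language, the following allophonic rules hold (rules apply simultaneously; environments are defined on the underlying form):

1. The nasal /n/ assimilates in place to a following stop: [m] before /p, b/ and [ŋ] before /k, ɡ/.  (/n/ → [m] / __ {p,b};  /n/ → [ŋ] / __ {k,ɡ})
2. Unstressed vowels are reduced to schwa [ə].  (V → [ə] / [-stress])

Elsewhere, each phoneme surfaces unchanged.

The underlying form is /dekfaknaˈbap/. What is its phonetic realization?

/d/ stays [d].
Rule 2 applies to /e/ (between /d/ and /k/: in an unstressed syllable) → [ə].
/k/ (between /e/ and /f/): no rule targets it → [k].
/f/ (between /k/ and /a/): no rule targets it → [f].
Rule 2 applies to /a/ (between /f/ and /k/: in an unstressed syllable) → [ə].
/k/ (between /a/ and /n/): no rule targets it → [k].
/n/ (between /k/ and /a/) is in the target of rule 1 but the environment (before a labial or velar stop) is not met → [n].
/a/ (between /n/ and /b/): in an unstressed syllable, so rule 2 applies → [ə].
/b/ (between /a/ and /a/) is unaffected → [b].
/a/ (between /b/ and /p/) is in the target of rule 2 but the environment (in an unstressed syllable) is not met → [a].
/p/ — not in any rule's target class → [p].

[dəkfəknəˈbap]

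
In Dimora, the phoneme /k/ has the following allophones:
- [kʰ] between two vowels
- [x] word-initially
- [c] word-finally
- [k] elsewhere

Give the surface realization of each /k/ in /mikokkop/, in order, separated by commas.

[kʰ], [k], [k]

Occurrence 1 (position 3): between two vowels → [kʰ].
Occurrence 2 (position 5): no conditioning environment matches → elsewhere allophone [k].
Occurrence 3 (position 6): no conditioning environment matches → elsewhere allophone [k].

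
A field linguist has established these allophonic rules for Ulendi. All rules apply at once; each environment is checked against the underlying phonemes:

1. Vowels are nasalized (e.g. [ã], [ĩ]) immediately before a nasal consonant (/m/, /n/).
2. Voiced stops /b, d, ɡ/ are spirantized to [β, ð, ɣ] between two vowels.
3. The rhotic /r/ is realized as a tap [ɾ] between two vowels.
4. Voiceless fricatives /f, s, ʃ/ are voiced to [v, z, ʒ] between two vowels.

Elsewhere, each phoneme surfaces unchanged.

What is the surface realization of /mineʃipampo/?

/m/ — not in any rule's target class → [m].
/i/ meets the environment for rule 1 (before a nasal consonant) → [ĩ].
/n/ — not in any rule's target class → [n].
/e/ — between /n/ and /ʃ/; rule 1 does not apply here → [e].
/ʃ/ (between /e/ and /i/) occurs between two vowels → [ʒ] by rule 4.
/i/ (between /ʃ/ and /p/) fails the environment for rule 1, so it stays [i].
/p/ (between /i/ and /a/): no rule targets it → [p].
Rule 1 applies to /a/ (between /p/ and /m/: before a nasal consonant) → [ã].
/m/ (between /a/ and /p/) is unaffected → [m].
/p/ (between /m/ and /o/) is unaffected → [p].
/o/ (word-final) fails the environment for rule 1, so it stays [o].

[mĩneʒipãmpo]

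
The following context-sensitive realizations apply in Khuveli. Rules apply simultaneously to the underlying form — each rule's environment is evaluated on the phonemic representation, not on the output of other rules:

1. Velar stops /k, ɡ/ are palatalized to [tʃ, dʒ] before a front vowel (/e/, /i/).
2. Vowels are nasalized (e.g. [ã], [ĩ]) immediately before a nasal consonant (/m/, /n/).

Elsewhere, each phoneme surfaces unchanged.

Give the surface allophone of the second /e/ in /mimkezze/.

/e/ — word-final; rule 2 does not apply here → [e].

[e]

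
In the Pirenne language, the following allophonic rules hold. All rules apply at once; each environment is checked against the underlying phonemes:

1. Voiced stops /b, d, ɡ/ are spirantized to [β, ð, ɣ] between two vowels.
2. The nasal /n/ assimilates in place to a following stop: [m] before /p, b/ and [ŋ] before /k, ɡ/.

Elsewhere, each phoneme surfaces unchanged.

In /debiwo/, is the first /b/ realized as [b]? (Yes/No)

No

/b/ (between /e/ and /i/) occurs between two vowels → [β] by rule 1.
The actual realization is [β], not [b].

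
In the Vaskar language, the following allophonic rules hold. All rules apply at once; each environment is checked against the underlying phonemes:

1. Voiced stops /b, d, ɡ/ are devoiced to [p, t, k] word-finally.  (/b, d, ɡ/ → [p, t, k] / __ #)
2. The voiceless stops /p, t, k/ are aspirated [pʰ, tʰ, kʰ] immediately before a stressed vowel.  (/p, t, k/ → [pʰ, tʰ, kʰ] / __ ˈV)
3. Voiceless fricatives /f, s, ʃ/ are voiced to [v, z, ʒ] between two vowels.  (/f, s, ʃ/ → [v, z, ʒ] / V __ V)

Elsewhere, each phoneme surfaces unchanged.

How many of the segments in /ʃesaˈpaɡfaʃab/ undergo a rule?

Segments that undergo a rule: /s/ → [z] (rule 3); /p/ → [pʰ] (rule 2); /ʃ/ → [ʒ] (rule 3); /b/ → [p] (rule 1).
All other segments surface unchanged.

4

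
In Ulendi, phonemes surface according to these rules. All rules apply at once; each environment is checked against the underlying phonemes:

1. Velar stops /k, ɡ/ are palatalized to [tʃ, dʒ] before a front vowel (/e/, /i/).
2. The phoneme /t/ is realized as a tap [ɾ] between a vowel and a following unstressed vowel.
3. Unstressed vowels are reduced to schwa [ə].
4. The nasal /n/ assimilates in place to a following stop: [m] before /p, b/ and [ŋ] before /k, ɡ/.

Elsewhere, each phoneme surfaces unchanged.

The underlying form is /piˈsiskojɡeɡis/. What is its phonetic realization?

[pəˈsiskəjdʒədʒəs]

/i/ (between /p/ and /s/): in an unstressed syllable, so rule 3 applies → [ə].
/i/ (between /s/ and /s/) is in the target of rule 3 but the environment (in an unstressed syllable) is not met → [i].
/k/ — between /s/ and /o/; rule 1 does not apply here → [k].
/o/ (between /k/ and /j/): in an unstressed syllable, so rule 3 applies → [ə].
Rule 1 applies to /ɡ/ (between /j/ and /e/: before a front vowel) → [dʒ].
/e/ (between /ɡ/ and /ɡ/): in an unstressed syllable, so rule 3 applies → [ə].
/ɡ/ — between /e/ and /i/, before a front vowel — surfaces as [dʒ] (rule 1).
/i/ (between /ɡ/ and /s/) occurs in an unstressed syllable → [ə] by rule 3.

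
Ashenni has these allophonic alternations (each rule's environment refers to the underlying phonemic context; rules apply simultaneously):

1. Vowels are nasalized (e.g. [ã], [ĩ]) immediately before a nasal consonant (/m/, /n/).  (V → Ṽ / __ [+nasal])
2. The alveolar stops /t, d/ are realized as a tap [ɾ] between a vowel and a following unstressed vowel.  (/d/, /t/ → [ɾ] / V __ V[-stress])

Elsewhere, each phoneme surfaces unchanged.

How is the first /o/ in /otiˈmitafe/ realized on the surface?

[o]

/o/ (word-initial) is in the target of rule 1 but the environment (before a nasal consonant) is not met → [o].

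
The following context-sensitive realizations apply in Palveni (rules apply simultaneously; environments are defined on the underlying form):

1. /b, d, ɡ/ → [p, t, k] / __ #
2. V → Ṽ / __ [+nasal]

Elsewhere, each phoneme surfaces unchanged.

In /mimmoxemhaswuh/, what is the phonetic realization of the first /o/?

/o/ — between /m/ and /x/; rule 2 does not apply here → [o].

[o]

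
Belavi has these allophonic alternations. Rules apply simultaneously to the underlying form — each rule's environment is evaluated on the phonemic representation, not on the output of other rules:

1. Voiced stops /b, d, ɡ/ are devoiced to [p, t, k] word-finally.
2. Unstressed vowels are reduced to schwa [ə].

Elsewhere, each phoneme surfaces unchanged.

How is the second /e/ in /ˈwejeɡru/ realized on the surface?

/e/ (between /j/ and /ɡ/): in an unstressed syllable, so rule 2 applies → [ə].

[ə]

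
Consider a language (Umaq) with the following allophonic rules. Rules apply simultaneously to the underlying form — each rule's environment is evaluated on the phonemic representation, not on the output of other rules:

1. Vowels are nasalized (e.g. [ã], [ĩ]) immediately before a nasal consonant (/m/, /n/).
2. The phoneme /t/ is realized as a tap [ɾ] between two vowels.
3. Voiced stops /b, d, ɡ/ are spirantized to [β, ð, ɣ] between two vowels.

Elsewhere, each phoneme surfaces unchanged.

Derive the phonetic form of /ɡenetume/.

/ɡ/ (word-initial) fails the environment for rule 3, so it stays [ɡ].
/e/ — between /ɡ/ and /n/, before a nasal consonant — surfaces as [ẽ] (rule 1).
/n/ (between /e/ and /e/): no rule targets it → [n].
/e/ (between /n/ and /t/) is in the target of rule 1 but the environment (before a nasal consonant) is not met → [e].
/t/ (between /e/ and /u/): between two vowels, so rule 2 applies → [ɾ].
Rule 1 applies to /u/ (between /t/ and /m/: before a nasal consonant) → [ũ].
/m/ stays [m].
/e/ (word-final) is in the target of rule 1 but the environment (before a nasal consonant) is not met → [e].

[ɡẽneɾũme]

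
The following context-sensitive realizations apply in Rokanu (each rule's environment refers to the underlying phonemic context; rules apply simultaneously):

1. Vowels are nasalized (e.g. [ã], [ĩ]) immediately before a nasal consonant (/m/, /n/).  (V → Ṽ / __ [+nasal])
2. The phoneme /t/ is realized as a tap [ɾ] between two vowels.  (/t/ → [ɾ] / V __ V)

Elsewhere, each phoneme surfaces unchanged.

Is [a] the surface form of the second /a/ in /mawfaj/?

/a/ (between /f/ and /j/): rule 1 targets it, but not before a nasal consonant → unchanged [a].
The actual realization is [a], which matches [a].

Yes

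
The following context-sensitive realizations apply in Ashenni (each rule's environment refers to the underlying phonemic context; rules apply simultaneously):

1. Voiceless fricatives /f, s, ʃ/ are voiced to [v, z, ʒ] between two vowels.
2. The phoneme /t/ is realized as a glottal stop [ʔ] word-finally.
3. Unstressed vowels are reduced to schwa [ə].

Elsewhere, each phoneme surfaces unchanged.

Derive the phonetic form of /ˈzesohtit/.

/z/ (word-initial) is unaffected → [z].
/e/ (between /z/ and /s/): rule 3 targets it, but not in an unstressed syllable → unchanged [e].
/s/ (between /e/ and /o/): between two vowels, so rule 1 applies → [z].
/o/ (between /s/ and /h/): in an unstressed syllable, so rule 3 applies → [ə].
/h/ (between /o/ and /t/): no rule targets it → [h].
/t/ (between /h/ and /i/): rule 2 targets it, but not word-finally → unchanged [t].
Rule 3 applies to /i/ (between /t/ and /t/: in an unstressed syllable) → [ə].
Rule 2 applies to /t/ (word-final: word-finally) → [ʔ].

[ˈzezəhtəʔ]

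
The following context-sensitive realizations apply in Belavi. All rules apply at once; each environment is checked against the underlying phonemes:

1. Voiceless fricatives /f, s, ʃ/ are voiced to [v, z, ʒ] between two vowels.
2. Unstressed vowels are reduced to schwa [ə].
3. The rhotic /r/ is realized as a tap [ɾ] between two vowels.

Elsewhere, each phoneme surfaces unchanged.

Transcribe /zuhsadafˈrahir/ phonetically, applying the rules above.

[zəhsədəfˈrahər]

/z/ stays [z].
Rule 2 applies to /u/ (between /z/ and /h/: in an unstressed syllable) → [ə].
/h/ (between /u/ and /s/): no rule targets it → [h].
/s/ — between /h/ and /a/; rule 1 does not apply here → [s].
/a/ (between /s/ and /d/): in an unstressed syllable, so rule 2 applies → [ə].
/d/ stays [d].
/a/ meets the environment for rule 2 (in an unstressed syllable) → [ə].
/f/ (between /a/ and /r/) fails the environment for rule 1, so it stays [f].
/r/ (between /f/ and /a/) fails the environment for rule 3, so it stays [r].
/a/ (between /r/ and /h/): rule 2 targets it, but not in an unstressed syllable → unchanged [a].
/h/ — not in any rule's target class → [h].
/i/ (between /h/ and /r/) occurs in an unstressed syllable → [ə] by rule 2.
/r/ (word-final) fails the environment for rule 3, so it stays [r].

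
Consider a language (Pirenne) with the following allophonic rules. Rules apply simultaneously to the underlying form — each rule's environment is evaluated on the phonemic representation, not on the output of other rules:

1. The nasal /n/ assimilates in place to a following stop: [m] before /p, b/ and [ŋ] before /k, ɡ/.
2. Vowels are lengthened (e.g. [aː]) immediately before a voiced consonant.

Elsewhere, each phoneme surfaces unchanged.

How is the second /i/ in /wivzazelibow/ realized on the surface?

[iː]

/i/ meets the environment for rule 2 (before a voiced consonant) → [iː].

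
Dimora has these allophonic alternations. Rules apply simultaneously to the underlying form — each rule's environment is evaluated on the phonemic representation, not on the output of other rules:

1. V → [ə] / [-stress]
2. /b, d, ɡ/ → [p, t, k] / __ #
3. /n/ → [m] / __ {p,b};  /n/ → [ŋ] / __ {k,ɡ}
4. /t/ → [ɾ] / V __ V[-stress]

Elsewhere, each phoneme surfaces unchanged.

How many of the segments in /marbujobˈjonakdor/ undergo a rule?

5

Segments that undergo a rule: /a/ → [ə] (rule 1); /u/ → [ə] (rule 1); /o/ → [ə] (rule 1); /a/ → [ə] (rule 1); /o/ → [ə] (rule 1).
All other segments surface unchanged.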